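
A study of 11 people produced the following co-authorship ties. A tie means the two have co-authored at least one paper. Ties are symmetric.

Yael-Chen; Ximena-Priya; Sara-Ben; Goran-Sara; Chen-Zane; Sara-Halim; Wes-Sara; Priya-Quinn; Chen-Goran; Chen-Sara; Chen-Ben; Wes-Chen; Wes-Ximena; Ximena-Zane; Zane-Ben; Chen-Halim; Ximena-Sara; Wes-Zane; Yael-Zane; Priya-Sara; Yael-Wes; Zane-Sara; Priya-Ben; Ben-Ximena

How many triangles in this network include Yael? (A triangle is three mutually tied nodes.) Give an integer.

Yael's neighbors: Chen, Wes, and Zane.
Neighbor pairs that are themselves tied: Yael–Chen–Wes; Yael–Chen–Zane; Yael–Wes–Zane. Each forms one triangle with Yael, for 3 in total.

3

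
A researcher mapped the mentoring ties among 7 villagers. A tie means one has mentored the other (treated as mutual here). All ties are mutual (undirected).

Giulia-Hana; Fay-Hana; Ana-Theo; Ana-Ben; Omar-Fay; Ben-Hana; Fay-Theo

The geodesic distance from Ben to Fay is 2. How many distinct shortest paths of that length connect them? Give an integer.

1

The shortest distance is 2, and the only length-2 path is Ben–Hana–Fay. So there is exactly 1 shortest path.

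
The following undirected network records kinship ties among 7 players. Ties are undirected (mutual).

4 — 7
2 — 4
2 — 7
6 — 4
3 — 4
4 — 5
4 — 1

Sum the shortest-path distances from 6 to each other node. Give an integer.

Distances from 6: 1:2, 2:2, 3:2, 4:1, 5:2, 7:2.
Sum = 2 + 2 + 2 + 1 + 2 + 2 = 11.

11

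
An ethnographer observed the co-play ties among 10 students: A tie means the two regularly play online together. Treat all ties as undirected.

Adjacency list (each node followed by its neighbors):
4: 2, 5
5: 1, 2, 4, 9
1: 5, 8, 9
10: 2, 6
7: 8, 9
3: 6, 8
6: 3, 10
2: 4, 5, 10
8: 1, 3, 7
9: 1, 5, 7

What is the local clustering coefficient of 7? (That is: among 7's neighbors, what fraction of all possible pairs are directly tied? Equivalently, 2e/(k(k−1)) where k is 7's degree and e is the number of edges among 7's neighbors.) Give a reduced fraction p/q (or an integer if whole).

7's neighbors: 8 and 9 (k = 2).
Possible neighbor pairs: C(2,2) = 1. Edges among them: none → e = 0.
Clustering(7) = 0/1.

0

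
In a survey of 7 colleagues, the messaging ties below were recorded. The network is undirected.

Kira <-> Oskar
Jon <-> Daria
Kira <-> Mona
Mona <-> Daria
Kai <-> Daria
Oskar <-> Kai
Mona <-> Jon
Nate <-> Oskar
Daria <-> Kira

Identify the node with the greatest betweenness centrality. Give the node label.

Unnormalized betweenness of each node: Daria:13/3, Jon:0, Kai:5/3, Kira:13/3, Mona:7/6, Nate:0, Oskar:11/2.
Oskar has the largest value, 11/2, making it the main broker — the node through which the most shortest paths run.

Oskar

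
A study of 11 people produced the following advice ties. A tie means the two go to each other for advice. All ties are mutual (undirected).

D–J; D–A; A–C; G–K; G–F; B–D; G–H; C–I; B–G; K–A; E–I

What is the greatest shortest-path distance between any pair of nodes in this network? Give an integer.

Eccentricity of each node (its greatest distance to any other): A:3, B:5, C:4, D:4, E:6, F:6, G:5, H:6, I:5, J:5, K:4.
The maximum eccentricity is 6, realized for instance by the pair F–E via F – G – K – A – C – I – E. So the diameter is 6.

6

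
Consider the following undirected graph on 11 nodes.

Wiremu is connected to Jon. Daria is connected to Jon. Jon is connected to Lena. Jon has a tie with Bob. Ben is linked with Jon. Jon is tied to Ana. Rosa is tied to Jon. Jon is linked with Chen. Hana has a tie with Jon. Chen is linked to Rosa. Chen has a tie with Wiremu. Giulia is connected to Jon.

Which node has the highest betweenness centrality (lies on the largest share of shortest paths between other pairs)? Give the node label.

Jon

Unnormalized betweenness of each node: Ana:0, Ben:0, Bob:0, Chen:1/2, Daria:0, Giulia:0, Hana:0, Jon:85/2, Lena:0, Rosa:0, Wiremu:0.
Jon has the largest value, 85/2, making it the main broker — the node through which the most shortest paths run.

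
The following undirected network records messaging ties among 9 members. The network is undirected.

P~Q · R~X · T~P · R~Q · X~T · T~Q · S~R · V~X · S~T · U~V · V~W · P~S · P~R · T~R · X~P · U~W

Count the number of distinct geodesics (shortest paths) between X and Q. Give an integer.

The shortest distance is 2. The length-2 paths are: X–P–Q; X–R–Q; X–T–Q.
That gives 3 distinct shortest paths.

3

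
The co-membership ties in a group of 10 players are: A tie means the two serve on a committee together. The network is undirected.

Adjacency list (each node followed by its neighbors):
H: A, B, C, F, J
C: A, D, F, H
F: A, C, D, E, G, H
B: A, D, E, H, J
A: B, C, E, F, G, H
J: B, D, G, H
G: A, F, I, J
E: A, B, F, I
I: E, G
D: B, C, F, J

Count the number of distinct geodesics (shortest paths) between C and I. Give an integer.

4

The shortest distance is 3. The length-3 paths are: C–F–G–I; C–A–G–I; C–F–E–I; C–A–E–I.
That gives 4 distinct shortest paths.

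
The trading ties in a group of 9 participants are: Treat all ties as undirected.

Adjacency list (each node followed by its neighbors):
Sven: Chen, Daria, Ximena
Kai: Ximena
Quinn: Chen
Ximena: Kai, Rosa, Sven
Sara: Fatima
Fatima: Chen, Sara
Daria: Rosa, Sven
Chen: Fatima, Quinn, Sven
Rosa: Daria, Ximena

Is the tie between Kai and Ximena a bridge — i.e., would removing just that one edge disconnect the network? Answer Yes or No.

Yes

Without the Kai–Ximena edge there is no alternate route between Kai and Ximena, so the network disconnects. It is a bridge.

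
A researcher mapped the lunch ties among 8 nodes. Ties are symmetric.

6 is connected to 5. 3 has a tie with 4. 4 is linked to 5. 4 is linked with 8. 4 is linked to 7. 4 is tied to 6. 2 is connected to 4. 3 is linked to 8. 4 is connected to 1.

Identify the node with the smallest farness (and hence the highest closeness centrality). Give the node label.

Farness (sum of distances to all others) for each node — 1:13, 2:13, 3:12, 4:7, 5:12, 6:12, 7:13, 8:12.
The smallest farness is 7, for 4, so 4 has the highest closeness.

4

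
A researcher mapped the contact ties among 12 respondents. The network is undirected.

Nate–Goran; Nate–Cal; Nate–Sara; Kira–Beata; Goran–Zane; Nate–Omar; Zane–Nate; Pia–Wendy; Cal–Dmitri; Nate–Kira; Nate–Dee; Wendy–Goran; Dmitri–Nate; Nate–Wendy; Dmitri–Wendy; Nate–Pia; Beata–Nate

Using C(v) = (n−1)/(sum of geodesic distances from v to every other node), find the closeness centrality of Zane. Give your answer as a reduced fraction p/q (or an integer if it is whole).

11/20

Distances from Zane: Beata:2, Cal:2, Dee:2, Dmitri:2, Goran:1, Kira:2, Nate:1, Omar:2, Pia:2, Sara:2, Wendy:2. Sum = 20.
n = 12, so closeness = 11/20.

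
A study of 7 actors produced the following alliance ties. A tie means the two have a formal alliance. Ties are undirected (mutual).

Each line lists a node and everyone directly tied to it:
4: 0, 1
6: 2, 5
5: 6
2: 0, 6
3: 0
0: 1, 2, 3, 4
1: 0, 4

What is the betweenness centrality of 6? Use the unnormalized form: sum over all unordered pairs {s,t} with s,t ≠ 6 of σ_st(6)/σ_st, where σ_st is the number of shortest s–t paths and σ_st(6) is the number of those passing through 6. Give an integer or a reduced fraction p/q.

5

Pairs whose geodesics pass through 6 — 5–0: 1; 5–2: 1; 5–4: 1; 5–3: 1; 5–1: 1.
All other pairs contribute 0.
Summing the contributions gives betweenness(6) = 5.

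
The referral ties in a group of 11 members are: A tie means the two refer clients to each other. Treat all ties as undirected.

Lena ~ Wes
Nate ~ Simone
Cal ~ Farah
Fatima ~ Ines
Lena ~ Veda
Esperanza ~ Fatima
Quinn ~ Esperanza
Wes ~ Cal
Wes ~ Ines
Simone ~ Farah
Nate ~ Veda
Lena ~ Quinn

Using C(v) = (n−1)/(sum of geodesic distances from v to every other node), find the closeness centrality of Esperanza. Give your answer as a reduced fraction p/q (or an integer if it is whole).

Distances from Esperanza: Cal:4, Farah:5, Fatima:1, Ines:2, Lena:2, Nate:4, Quinn:1, Simone:5, Veda:3, Wes:3. Sum = 30.
n = 11, so closeness = 10/30 = 1/3.

1/3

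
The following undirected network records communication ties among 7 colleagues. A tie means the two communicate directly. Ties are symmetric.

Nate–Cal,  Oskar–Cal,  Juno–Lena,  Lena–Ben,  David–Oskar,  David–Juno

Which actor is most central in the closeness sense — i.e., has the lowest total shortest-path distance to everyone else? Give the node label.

David

Farness (sum of distances to all others) for each node — Ben:21, Cal:16, David:12, Juno:13, Lena:16, Nate:21, Oskar:13.
The smallest farness is 12, for David, so David has the highest closeness.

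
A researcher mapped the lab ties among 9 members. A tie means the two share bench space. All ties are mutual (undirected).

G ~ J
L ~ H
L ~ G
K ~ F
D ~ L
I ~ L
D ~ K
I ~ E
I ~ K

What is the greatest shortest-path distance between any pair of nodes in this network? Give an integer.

5

Eccentricity of each node (its greatest distance to any other): D:3, E:4, F:5, G:4, H:4, I:3, J:5, K:4, L:3.
The maximum eccentricity is 5, realized for instance by the pair F–J via F – K – I – L – G – J. So the diameter is 5.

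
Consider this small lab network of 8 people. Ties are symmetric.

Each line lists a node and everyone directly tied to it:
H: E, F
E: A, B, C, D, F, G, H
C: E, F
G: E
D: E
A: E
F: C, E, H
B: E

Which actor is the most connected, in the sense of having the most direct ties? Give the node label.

E

Degrees — A:1, B:1, C:2, D:1, E:7, F:3, G:1, H:2.
The maximum is 7, attained only by E.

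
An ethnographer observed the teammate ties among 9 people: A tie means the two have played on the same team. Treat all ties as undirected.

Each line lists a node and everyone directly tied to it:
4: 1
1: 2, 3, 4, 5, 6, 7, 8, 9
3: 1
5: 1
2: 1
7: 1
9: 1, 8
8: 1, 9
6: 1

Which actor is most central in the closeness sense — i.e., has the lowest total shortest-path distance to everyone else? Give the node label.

Farness (sum of distances to all others) for each node — 1:8, 2:15, 3:15, 4:15, 5:15, 6:15, 7:15, 8:14, 9:14.
The smallest farness is 8, for 1, so 1 has the highest closeness.

1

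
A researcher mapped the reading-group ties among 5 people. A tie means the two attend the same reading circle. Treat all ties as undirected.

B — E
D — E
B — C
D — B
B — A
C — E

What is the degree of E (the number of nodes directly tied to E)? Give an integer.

E is directly tied to B, C, and D. That is 3 neighbors, so the degree of E is 3.

3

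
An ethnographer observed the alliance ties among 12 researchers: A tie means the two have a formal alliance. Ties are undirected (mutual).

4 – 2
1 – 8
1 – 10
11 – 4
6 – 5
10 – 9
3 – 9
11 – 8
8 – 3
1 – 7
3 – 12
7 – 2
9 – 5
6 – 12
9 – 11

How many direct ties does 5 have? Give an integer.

2

5 is directly tied to 6 and 9. That is 2 neighbors, so the degree of 5 is 2.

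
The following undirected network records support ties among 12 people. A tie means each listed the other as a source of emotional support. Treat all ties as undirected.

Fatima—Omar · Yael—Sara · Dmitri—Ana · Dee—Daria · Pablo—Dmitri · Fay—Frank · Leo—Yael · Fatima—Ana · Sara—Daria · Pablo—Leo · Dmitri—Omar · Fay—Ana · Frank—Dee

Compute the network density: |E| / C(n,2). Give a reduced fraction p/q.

There are 13 edges and 12 nodes, so the maximum possible is C(12,2) = 66.
Density = 13/66.

13/66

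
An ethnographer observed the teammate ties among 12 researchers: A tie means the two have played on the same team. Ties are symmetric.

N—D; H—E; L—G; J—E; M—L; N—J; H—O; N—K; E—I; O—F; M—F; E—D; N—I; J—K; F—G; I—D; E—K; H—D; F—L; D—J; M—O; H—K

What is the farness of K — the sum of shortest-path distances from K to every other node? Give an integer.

Distances from K: D:2, E:1, F:3, G:4, H:1, I:2, J:1, L:4, M:3, N:1, O:2.
Sum = 2 + 1 + 3 + 4 + 1 + 2 + 1 + 4 + 3 + 1 + 2 = 24.

24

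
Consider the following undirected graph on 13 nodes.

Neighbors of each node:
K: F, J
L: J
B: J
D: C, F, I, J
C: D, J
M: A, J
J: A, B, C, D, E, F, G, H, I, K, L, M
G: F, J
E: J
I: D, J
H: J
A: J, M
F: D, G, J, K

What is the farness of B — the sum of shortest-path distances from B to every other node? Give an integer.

Distances from B: A:2, C:2, D:2, E:2, F:2, G:2, H:2, I:2, J:1, K:2, L:2, M:2.
Sum = 2 + 2 + 2 + 2 + 2 + 2 + 2 + 2 + 1 + 2 + 2 + 2 = 23.

23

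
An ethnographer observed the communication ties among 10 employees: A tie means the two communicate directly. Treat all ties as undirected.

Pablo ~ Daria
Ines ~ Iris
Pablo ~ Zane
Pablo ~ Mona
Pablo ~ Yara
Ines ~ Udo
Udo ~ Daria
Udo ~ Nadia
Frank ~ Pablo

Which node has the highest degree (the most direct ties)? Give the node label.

Degrees — Daria:2, Frank:1, Ines:2, Iris:1, Mona:1, Nadia:1, Pablo:5, Udo:3, Yara:1, Zane:1.
The maximum is 5, attained only by Pablo.

Pablo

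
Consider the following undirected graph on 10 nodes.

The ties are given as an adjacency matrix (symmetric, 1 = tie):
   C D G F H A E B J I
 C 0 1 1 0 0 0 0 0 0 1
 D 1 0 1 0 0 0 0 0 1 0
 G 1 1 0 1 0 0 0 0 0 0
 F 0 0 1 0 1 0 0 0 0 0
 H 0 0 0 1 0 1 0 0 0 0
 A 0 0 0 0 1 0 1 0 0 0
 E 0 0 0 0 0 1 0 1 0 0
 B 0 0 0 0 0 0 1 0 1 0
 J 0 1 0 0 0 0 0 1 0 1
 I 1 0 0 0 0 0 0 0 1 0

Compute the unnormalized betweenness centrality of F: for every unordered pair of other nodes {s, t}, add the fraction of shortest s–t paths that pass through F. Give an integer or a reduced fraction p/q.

15/2

Pairs whose geodesics pass through F — C–H: 1; C–A: 1; D–H: 1; D–A: 1/2; G–H: 1; G–A: 1; G–E: 1/2; H–J: 1/2; H–I: 1.
All other pairs contribute 0.
Summing the contributions gives betweenness(F) = 15/2.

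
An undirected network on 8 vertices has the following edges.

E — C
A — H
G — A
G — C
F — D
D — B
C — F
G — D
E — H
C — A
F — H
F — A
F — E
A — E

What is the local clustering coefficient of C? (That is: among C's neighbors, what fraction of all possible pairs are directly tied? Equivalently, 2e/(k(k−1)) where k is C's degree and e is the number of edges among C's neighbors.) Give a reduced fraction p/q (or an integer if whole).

2/3

C's neighbors: A, E, F, and G (k = 4).
Possible neighbor pairs: C(4,2) = 6. Edges among them: A–E, A–F, A–G, E–F → e = 4.
Clustering(C) = 4/6 = 2/3.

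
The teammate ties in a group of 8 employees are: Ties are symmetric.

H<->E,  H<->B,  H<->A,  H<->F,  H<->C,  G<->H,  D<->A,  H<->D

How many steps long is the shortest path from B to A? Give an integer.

2

One shortest route is B – H – A, which uses 2 edges, and B and A are not directly tied, so nothing shorter exists. So d(B,A) = 2.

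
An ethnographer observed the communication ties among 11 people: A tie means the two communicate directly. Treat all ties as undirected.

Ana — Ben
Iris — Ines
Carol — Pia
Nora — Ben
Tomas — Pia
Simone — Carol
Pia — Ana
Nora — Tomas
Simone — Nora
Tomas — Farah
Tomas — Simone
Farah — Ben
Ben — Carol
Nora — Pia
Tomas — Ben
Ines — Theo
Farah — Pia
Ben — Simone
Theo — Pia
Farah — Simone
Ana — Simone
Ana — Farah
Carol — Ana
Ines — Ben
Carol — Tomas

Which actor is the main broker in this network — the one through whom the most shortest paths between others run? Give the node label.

Unnormalized betweenness of each node: Ana:23/30, Ben:67/5, Carol:23/30, Farah:23/30, Ines:61/6, Iris:0, Nora:17/30, Pia:106/15, Simone:37/30, Theo:2, Tomas:19/15.
Ben has the largest value, 67/5, making it the main broker — the node through which the most shortest paths run.

Ben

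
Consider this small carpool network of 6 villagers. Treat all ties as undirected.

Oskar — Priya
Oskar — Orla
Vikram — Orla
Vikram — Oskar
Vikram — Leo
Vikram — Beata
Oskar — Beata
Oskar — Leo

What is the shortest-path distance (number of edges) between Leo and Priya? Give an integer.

2

One shortest route is Leo – Oskar – Priya, which uses 2 edges, and Leo and Priya are not directly tied, so nothing shorter exists. So d(Leo,Priya) = 2.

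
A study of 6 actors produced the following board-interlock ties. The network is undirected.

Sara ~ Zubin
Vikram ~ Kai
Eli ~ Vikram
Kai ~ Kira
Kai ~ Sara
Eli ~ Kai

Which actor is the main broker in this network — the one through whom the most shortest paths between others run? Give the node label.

Kai

Unnormalized betweenness of each node: Eli:0, Kai:8, Kira:0, Sara:4, Vikram:0, Zubin:0.
Kai has the largest value, 8, making it the main broker — the node through which the most shortest paths run.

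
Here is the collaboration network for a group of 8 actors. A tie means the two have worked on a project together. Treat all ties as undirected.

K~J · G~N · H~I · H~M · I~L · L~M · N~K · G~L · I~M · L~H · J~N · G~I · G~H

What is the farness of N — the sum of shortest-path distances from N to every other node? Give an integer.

12

Distances from N: G:1, H:2, I:2, J:1, K:1, L:2, M:3.
Sum = 1 + 2 + 2 + 1 + 1 + 2 + 3 = 12.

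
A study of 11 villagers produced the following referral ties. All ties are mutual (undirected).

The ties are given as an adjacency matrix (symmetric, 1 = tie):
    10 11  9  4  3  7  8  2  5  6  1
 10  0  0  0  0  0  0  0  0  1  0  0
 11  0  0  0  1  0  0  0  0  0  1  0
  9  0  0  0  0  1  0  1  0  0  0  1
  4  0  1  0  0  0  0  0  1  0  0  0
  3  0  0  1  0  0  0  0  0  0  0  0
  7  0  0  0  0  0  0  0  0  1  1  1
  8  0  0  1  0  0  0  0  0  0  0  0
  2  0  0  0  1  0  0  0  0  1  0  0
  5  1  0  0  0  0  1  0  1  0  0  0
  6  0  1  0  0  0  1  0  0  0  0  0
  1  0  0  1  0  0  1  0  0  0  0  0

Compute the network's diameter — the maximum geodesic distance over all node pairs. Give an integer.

Eccentricity of each node (its greatest distance to any other): 1:4, 2:5, 3:6, 4:6, 5:4, 6:4, 7:3, 8:6, 9:5, 10:5, 11:5.
The maximum eccentricity is 6, realized for instance by the pair 4–3 via 4 – 2 – 5 – 7 – 1 – 9 – 3. So the diameter is 6.

6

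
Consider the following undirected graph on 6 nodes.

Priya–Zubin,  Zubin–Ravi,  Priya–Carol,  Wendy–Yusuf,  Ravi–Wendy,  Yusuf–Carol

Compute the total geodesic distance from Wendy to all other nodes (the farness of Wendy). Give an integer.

9

Distances from Wendy: Carol:2, Priya:3, Ravi:1, Yusuf:1, Zubin:2.
Sum = 2 + 3 + 1 + 1 + 2 = 9.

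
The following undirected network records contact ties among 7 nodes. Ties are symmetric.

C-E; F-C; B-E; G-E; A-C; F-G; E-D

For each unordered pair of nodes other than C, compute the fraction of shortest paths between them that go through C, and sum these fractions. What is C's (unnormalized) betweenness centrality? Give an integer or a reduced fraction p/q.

13/2

Pairs whose geodesics pass through C — D–F: 1/2; D–A: 1; G–A: 2/2; F–A: 1; F–E: 1/2; F–B: 1/2; A–E: 1; A–B: 1.
All other pairs contribute 0.
Summing the contributions gives betweenness(C) = 13/2.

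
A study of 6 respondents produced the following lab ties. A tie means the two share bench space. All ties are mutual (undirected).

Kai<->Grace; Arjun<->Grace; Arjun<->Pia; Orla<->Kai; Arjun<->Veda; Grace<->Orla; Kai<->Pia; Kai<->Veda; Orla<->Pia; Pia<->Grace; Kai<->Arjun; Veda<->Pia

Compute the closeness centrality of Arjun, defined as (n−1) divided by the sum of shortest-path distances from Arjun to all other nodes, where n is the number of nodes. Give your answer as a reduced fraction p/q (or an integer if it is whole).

5/6

Distances from Arjun: Grace:1, Kai:1, Orla:2, Pia:1, Veda:1. Sum = 6.
n = 6, so closeness = 5/6.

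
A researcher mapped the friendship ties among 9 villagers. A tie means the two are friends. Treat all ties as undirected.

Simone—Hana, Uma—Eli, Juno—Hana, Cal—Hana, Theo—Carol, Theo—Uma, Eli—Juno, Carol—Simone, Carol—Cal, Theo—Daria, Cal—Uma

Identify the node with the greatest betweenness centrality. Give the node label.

Unnormalized betweenness of each node: Cal:5, Carol:11/2, Daria:0, Eli:3, Hana:29/6, Juno:2, Simone:5/3, Theo:25/3, Uma:23/3.
Theo has the largest value, 25/3, making it the main broker — the node through which the most shortest paths run.

Theo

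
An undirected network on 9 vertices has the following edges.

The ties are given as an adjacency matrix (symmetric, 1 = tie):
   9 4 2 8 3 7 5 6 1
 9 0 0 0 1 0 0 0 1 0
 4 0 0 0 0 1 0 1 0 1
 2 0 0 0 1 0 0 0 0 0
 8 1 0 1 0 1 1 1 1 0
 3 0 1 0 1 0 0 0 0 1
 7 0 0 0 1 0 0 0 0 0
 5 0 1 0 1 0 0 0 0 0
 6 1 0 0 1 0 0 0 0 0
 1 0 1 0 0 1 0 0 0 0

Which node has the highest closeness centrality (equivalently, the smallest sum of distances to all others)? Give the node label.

Farness (sum of distances to all others) for each node — 1:18, 2:17, 3:13, 4:17, 5:14, 6:16, 7:17, 8:10, 9:16.
The smallest farness is 10, for 8, so 8 has the highest closeness.

8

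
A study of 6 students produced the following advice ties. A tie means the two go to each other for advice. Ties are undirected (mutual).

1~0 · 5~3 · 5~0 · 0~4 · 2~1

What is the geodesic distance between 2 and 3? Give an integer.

One shortest route is 2 – 1 – 0 – 5 – 3, which uses 4 edges, and at distance 3 from 2 we only reach {4, 5}, which does not include 3. So d(2,3) = 4.

4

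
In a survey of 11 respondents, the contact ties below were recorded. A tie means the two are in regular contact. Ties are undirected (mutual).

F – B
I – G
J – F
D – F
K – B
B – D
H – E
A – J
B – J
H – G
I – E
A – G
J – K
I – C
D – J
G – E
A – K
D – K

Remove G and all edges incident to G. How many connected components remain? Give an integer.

Without G, the remaining ties split the others into: {A, B, D, F, J, K}; {C, E, H, I}.
That's 2 separate components.

2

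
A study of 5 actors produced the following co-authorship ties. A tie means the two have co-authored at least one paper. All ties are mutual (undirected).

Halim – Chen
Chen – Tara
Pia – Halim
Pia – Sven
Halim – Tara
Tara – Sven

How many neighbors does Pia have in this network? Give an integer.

Pia is directly tied to Halim and Sven. That is 2 neighbors, so the degree of Pia is 2.

2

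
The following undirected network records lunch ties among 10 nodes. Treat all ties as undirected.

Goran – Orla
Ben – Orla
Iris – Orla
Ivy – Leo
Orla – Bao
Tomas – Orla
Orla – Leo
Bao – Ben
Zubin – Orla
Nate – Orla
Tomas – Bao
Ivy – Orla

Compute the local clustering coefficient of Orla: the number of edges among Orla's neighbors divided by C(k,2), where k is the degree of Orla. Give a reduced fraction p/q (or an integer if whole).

Orla's neighbors: Bao, Ben, Goran, Iris, Ivy, Leo, Nate, Tomas, and Zubin (k = 9).
Possible neighbor pairs: C(9,2) = 36. Edges among them: Bao–Ben, Bao–Tomas, Ivy–Leo → e = 3.
Clustering(Orla) = 3/36 = 1/12.

1/12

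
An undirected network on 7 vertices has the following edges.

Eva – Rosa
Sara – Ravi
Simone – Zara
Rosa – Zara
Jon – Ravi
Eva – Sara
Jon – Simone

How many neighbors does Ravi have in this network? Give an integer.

2

Ravi is directly tied to Jon and Sara. That is 2 neighbors, so the degree of Ravi is 2.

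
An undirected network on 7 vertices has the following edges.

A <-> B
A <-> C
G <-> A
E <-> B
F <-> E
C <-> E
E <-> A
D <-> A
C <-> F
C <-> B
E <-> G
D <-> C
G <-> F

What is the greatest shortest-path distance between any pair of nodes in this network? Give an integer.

Eccentricity of each node (its greatest distance to any other): A:2, B:2, C:2, D:2, E:2, F:2, G:2.
The maximum eccentricity is 2, realized for instance by the pair B–F via B – E – F. So the diameter is 2.

2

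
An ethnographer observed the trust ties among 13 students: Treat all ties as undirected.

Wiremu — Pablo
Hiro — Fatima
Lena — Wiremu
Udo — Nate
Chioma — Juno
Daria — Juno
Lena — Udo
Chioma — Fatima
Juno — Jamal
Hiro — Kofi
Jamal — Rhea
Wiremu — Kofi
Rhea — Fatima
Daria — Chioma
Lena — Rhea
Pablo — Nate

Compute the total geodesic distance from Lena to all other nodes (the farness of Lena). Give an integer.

26

Distances from Lena: Chioma:3, Daria:4, Fatima:2, Hiro:3, Jamal:2, Juno:3, Kofi:2, Nate:2, Pablo:2, Rhea:1, Udo:1, Wiremu:1.
Sum = 3 + 4 + 2 + 3 + 2 + 3 + 2 + 2 + 2 + 1 + 1 + 1 = 26.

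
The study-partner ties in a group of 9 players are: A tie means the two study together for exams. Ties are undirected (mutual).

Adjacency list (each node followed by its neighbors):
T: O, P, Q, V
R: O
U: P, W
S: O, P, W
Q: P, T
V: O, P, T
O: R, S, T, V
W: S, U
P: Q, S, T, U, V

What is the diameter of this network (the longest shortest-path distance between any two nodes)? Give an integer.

4

Eccentricity of each node (its greatest distance to any other): O:3, P:3, Q:3, R:4, S:2, T:3, U:4, V:3, W:3.
The maximum eccentricity is 4, realized for instance by the pair U–R via U – P – V – O – R. So the diameter is 4.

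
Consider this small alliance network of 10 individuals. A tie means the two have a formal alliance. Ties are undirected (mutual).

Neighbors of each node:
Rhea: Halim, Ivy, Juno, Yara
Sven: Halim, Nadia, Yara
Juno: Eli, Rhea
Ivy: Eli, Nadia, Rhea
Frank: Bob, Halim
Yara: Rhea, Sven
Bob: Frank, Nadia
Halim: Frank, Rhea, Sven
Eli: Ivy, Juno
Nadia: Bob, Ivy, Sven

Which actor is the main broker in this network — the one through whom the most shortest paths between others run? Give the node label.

Rhea

Unnormalized betweenness of each node: Bob:11/6, Eli:4/3, Frank:11/6, Halim:7, Ivy:25/3, Juno:11/6, Nadia:8, Rhea:71/6, Sven:4, Yara:1.
Rhea has the largest value, 71/6, making it the main broker — the node through which the most shortest paths run.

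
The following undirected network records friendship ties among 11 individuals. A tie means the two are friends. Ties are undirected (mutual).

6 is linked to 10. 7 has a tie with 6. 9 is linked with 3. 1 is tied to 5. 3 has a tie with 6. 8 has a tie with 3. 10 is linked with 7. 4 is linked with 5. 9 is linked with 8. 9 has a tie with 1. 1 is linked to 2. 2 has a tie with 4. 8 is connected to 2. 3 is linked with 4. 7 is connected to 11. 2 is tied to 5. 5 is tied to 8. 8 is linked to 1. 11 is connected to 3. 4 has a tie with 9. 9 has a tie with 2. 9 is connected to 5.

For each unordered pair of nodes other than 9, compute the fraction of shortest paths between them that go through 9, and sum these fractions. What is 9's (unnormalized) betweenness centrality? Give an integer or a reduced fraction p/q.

Pairs whose geodesics pass through 9 — 7–5: 2/6; 7–1: 2/4; 7–2: 2/6; 10–5: 1/3; 10–1: 1/2; 10–2: 1/3; 6–5: 1/3; 6–1: 1/2; 6–2: 1/3; 11–5: 1/3; 11–1: 1/2; 11–2: 1/3; 8–4: 1/4; 5–3: 1/3 … (+3 more pairs).
All other pairs contribute 0.
Summing the contributions gives betweenness(9) = 77/12.

77/12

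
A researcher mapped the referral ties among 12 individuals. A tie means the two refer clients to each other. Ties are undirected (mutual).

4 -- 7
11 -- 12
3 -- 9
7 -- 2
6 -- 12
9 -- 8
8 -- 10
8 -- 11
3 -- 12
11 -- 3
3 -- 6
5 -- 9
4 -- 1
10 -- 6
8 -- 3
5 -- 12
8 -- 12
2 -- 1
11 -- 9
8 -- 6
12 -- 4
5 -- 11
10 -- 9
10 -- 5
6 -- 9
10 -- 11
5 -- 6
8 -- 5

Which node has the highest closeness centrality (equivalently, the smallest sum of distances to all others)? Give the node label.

12

Farness (sum of distances to all others) for each node — 1:29, 2:37, 3:21, 4:21, 5:20, 6:20, 7:29, 8:19, 9:24, 10:25, 11:20, 12:17.
The smallest farness is 17, for 12, so 12 has the highest closeness.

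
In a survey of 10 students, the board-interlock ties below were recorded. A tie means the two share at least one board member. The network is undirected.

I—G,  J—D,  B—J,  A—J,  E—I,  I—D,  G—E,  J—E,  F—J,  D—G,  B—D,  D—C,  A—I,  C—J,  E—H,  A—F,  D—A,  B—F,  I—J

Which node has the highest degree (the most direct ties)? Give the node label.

J

Degrees — A:4, B:3, C:2, D:6, E:4, F:3, G:3, H:1, I:5, J:7.
The maximum is 7, attained only by J.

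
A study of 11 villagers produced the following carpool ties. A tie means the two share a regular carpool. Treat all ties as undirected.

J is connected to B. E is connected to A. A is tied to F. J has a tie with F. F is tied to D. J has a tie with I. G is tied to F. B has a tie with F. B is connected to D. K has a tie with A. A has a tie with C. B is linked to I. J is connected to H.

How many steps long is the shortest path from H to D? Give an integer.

One shortest route is H – J – B – D, which uses 3 edges, and at distance 2 from H we only reach {B, F, I}, which does not include D. So d(H,D) = 3.

3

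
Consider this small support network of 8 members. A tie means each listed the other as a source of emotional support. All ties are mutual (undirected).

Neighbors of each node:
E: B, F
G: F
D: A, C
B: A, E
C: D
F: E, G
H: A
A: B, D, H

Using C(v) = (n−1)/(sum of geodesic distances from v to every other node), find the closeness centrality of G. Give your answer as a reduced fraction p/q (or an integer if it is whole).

7/26

Distances from G: A:4, B:3, C:6, D:5, E:2, F:1, H:5. Sum = 26.
n = 8, so closeness = 7/26.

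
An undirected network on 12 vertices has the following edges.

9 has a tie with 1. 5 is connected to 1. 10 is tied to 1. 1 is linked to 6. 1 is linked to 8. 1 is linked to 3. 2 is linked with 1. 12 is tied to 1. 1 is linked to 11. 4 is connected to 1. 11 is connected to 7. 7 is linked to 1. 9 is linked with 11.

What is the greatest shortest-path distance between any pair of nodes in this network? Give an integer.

Eccentricity of each node (its greatest distance to any other): 1:1, 2:2, 3:2, 4:2, 5:2, 6:2, 7:2, 8:2, 9:2, 10:2, 11:2, 12:2.
The maximum eccentricity is 2, realized for instance by the pair 7–9 via 7 – 1 – 9. So the diameter is 2.

2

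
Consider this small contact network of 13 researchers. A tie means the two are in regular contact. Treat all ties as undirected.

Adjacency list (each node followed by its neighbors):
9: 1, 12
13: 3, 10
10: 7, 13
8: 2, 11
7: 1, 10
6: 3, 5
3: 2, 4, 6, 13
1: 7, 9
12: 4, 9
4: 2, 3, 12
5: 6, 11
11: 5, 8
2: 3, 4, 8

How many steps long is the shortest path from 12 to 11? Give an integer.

4

One shortest route is 12 – 4 – 2 – 8 – 11, which uses 4 edges, and at distance 3 from 12 we only reach {6, 7, 8, 13}, which does not include 11. So d(12,11) = 4.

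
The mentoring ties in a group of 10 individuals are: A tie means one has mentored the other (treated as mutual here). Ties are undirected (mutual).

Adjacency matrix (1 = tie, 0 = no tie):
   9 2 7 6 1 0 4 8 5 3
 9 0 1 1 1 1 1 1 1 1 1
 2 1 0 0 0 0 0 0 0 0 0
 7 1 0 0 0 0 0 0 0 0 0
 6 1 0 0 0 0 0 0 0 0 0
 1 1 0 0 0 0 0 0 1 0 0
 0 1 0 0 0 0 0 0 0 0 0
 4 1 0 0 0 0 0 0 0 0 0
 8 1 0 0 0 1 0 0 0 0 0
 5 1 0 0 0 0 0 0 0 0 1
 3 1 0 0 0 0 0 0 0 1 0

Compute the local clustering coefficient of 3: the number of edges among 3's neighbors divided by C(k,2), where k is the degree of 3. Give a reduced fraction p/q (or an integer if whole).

3's neighbors: 5 and 9 (k = 2).
Possible neighbor pairs: C(2,2) = 1. Edges among them: 5–9 → e = 1.
Clustering(3) = 1/1.

1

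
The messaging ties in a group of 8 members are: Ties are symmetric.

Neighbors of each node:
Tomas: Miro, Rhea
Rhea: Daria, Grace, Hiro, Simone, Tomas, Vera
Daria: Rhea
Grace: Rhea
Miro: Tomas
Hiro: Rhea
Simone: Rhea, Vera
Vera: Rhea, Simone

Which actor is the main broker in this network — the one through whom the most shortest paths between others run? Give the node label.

Rhea

Unnormalized betweenness of each node: Daria:0, Grace:0, Hiro:0, Miro:0, Rhea:19, Simone:0, Tomas:6, Vera:0.
Rhea has the largest value, 19, making it the main broker — the node through which the most shortest paths run.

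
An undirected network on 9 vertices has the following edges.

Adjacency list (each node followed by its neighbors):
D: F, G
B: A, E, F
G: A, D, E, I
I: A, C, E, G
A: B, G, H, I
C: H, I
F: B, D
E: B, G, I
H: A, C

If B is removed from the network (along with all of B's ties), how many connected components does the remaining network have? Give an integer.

1

B's neighbors (A, E, and F) remain reachable from one another through other ties, so the rest of the network stays in one piece.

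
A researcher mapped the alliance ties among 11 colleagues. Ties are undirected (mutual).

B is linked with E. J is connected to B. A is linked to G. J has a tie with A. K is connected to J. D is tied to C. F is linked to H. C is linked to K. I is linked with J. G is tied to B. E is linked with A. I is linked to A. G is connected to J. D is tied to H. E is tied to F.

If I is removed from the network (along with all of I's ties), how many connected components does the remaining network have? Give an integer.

1

I's neighbors (A and J) remain reachable from one another through other ties, so the rest of the network stays in one piece.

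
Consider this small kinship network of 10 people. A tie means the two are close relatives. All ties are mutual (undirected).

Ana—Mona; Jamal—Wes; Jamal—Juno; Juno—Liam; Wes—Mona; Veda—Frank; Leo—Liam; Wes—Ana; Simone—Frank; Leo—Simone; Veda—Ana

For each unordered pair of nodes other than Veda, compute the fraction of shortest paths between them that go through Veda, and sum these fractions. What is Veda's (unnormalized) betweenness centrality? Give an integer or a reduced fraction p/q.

17/2

Pairs whose geodesics pass through Veda — Ana–Leo: 1; Ana–Simone: 1; Ana–Frank: 1; Mona–Leo: 1/2; Mona–Simone: 1; Mona–Frank: 1; Wes–Simone: 1; Wes–Frank: 1; Jamal–Frank: 1.
All other pairs contribute 0.
Summing the contributions gives betweenness(Veda) = 17/2.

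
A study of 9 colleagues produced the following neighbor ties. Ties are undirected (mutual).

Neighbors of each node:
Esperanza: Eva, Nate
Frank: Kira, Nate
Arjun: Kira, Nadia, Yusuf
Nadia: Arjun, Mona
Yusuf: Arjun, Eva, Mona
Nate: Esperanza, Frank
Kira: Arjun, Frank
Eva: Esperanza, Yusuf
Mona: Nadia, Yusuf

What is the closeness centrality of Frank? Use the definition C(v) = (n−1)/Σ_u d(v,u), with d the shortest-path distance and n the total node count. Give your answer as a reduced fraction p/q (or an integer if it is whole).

8/19

Distances from Frank: Arjun:2, Esperanza:2, Eva:3, Kira:1, Mona:4, Nadia:3, Nate:1, Yusuf:3. Sum = 19.
n = 9, so closeness = 8/19.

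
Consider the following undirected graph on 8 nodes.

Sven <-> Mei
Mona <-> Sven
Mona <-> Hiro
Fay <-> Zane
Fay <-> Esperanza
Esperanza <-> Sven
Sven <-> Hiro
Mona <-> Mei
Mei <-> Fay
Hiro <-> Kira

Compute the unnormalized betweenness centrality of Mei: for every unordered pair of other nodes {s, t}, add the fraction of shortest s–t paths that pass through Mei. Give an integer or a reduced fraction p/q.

17/3

Pairs whose geodesics pass through Mei — Hiro–Fay: 2/3; Hiro–Zane: 2/3; Kira–Fay: 2/3; Kira–Zane: 2/3; Fay–Mona: 1; Fay–Sven: 1/2; Mona–Zane: 1; Sven–Zane: 1/2.
All other pairs contribute 0.
Summing the contributions gives betweenness(Mei) = 17/3.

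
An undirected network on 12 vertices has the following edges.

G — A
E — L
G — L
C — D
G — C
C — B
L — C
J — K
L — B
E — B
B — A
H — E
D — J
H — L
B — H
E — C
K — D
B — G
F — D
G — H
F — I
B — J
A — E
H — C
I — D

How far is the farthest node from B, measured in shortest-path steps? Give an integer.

3

Distances from B: A:1, C:1, D:2, E:1, F:3, G:1, H:1, I:3, J:1, K:2, L:1.
The largest is 3 (to I and F), so the eccentricity of B is 3.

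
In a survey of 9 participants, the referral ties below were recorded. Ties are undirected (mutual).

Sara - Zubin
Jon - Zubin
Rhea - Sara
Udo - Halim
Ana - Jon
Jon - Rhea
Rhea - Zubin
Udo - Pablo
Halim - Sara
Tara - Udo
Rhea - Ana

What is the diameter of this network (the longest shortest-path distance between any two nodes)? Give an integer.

5

Eccentricity of each node (its greatest distance to any other): Ana:5, Halim:3, Jon:5, Pablo:5, Rhea:4, Sara:3, Tara:5, Udo:4, Zubin:4.
The maximum eccentricity is 5, realized for instance by the pair Tara–Ana via Tara – Udo – Halim – Sara – Rhea – Ana. So the diameter is 5.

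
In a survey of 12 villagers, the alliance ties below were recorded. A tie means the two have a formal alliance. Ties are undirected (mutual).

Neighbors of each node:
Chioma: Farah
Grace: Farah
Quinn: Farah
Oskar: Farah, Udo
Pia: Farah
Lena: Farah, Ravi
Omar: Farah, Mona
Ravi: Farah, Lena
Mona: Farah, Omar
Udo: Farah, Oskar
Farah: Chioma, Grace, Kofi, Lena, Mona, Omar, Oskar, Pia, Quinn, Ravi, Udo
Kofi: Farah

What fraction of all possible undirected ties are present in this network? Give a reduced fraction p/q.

There are 14 edges and 12 nodes, so the maximum possible is C(12,2) = 66.
Density = 14/66 = 7/33.

7/33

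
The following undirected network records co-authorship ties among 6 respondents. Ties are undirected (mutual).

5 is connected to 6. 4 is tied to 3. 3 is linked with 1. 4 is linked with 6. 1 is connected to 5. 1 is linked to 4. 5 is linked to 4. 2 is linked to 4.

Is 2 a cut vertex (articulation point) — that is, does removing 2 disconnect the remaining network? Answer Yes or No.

Even without 2, every remaining node can still reach every other (the residual graph is connected), so 2 is not a cut vertex.

No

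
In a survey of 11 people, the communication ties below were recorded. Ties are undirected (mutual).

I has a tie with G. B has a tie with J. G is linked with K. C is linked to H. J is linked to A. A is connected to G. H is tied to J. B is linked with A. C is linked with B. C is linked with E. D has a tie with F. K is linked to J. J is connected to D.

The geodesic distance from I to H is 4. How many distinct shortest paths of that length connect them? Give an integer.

2

The shortest distance is 4. The length-4 paths are: I–G–K–J–H; I–G–A–J–H.
That gives 2 distinct shortest paths.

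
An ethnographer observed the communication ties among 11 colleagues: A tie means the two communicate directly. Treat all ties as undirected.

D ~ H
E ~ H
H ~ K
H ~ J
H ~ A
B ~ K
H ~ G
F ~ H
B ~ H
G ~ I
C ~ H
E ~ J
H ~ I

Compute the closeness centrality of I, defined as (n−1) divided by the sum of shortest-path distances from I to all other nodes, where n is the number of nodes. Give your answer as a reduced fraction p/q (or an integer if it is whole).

5/9

Distances from I: A:2, B:2, C:2, D:2, E:2, F:2, G:1, H:1, J:2, K:2. Sum = 18.
n = 11, so closeness = 10/18 = 5/9.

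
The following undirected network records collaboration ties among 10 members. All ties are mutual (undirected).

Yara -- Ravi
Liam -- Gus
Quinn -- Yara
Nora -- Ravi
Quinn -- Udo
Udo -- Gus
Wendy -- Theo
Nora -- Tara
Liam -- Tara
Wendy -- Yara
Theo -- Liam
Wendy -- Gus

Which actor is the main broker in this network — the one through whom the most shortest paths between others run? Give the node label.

Yara

Unnormalized betweenness of each node: Gus:15/2, Liam:8, Nora:7/2, Quinn:5/2, Ravi:5, Tara:9/2, Theo:3/2, Udo:5/2, Wendy:7, Yara:10.
Yara has the largest value, 10, making it the main broker — the node through which the most shortest paths run.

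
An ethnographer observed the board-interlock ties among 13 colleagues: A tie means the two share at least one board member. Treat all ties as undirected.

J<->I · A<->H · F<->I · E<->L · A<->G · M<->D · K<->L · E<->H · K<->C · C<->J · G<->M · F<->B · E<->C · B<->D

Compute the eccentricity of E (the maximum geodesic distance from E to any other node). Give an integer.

Distances from E: A:2, B:5, C:1, D:5, F:4, G:3, H:1, I:3, J:2, K:2, L:1, M:4.
The largest is 5 (to D and B), so the eccentricity of E is 5.

5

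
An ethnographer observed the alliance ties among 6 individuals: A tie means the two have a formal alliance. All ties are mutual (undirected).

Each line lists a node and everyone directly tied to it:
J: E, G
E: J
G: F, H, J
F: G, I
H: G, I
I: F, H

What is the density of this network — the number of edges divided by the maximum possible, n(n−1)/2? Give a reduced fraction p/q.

2/5

There are 6 edges and 6 nodes, so the maximum possible is C(6,2) = 15.
Density = 6/15 = 2/5.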